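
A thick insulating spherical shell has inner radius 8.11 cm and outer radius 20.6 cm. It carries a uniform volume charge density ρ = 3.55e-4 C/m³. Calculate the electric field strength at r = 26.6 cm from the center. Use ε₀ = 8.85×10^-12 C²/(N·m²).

|E| = 1.55e6 N/C

Symmetry ⇒ E = E(r) r̂. Gaussian sphere of radius r = 26.6 cm (r > 20.6 cm, enclosing the whole shell).
Q_enc = ρ·(4π/3)(b³ − a³) = (3.55×10^-4)·(4π/3)·((0.206)³ − (0.0811)³) = 1.221×10^-5 C.
Gauss's law: E·4πr² = Q_enc/ε₀.
E = |Q_enc|/(4πε₀r²) = (1.221×10^-5)/(4π·8.85×10^-12·(0.266)²) = 1.55×10^6 N/C.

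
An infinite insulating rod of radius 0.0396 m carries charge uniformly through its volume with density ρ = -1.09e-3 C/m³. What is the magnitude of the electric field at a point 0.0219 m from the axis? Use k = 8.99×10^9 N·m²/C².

By cylindrical symmetry E is radial; use a coaxial Gaussian cylinder of radius 0.0219 m and length L (r < R).
Enclosed charge per unit length: λ_enc = ρ·πr² = (-1.09×10^-3)π(0.0219)² = -1.642e-6 C/m.
By Gauss's law (flux through the curved wall only), E·2πrL = λ_enc L/ε₀.
E = 2k|λ_enc|/r = 2(8.99×10^9)(1.642e-6)/(0.0219) = 1.35×10^6 N/C.

E = 1.35×10^6 V/m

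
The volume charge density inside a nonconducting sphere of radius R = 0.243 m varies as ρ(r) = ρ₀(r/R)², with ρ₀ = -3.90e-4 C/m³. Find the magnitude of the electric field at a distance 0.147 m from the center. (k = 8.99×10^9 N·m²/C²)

|E| = 4.74×10^5 N/C

Symmetry ⇒ E = E(r) r̂. Gaussian sphere of radius r = 0.147 m (r < R).
Q_enc = ∫₀^r ρ(r')·4πr'² dr' = (4πρ₀/R²) ∫₀^r r'^4 dr' = 4πρ₀ r^5/(5·R²) = -1.139×10^-6 C.
Applying ∮E·dA = Q_enc/ε₀ with Φ = E(4πr²):
E = k|Q_enc|/r² = (8.99×10^9)(1.139×10^-6)/(0.147)² = 4.74×10^5 N/C.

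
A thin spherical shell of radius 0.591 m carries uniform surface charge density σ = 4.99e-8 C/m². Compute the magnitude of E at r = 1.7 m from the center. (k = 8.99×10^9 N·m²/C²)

E = 681 N/C

Symmetry ⇒ E = E(r) r̂. Gaussian sphere of radius r = 1.7 m (r > 0.591 m).
The entire shell is enclosed: Q_enc = σ·4πR² = (4.99×10^-8)·4π·(0.591)² = 2.19×10^-7 C.
Gauss's law: E·4πr² = Q_enc/ε₀.
E = k|Q_enc|/r² = (8.99×10^9)(2.19×10^-7)/(1.7)² = 681 N/C.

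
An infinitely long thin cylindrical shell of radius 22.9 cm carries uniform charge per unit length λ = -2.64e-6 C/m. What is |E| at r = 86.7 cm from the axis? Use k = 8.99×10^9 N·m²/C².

Coaxial Gaussian cylinder, radius r = 86.7 cm, length L (r > 22.9 cm).
The full line charge is enclosed: λ_enc = -2.64e-6 C/m.
Since E is radial and uniform over the curved surface, Φ = E·2πrL = Q_enc/ε₀ = λ_enc L/ε₀.
E = 2k|λ_enc|/r = 2(8.99×10^9)(2.64×10^-6)/(0.867) = 5.47×10^4 N/C.

E = 5.47×10^4 V/m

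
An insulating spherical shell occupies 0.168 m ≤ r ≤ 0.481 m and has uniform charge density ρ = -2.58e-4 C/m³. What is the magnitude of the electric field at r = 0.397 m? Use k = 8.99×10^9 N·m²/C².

Take a concentric spherical Gaussian surface of radius r = 0.397 m (within the shell material, 0.168 m < r < 0.481 m).
Enclosed charge is the volume from a to r: Q_enc = (4π/3)ρ(r³ − a³) = -6.25e-5 C.
Gauss's law: E·4πr² = Q_enc/ε₀.
E = k|Q_enc|/r² = (8.99×10^9)(6.25×10^-5)/(0.397)² = 3.56×10^6 N/C.

E ≈ 3.56e6 N/C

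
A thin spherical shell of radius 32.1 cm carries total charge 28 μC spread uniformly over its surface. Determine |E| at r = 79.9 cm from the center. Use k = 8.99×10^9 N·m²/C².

3.94e5 N/C

Use a concentric Gaussian sphere at r = 79.9 cm (r > 32.1 cm).
The entire shell is enclosed: Q_enc = 2.80×10^-5 C.
Gauss's law: E·4πr² = Q_enc/ε₀.
E = k|Q_enc|/r² = (8.99×10^9)(2.80e-5)/(0.799)² = 3.94×10^5 N/C.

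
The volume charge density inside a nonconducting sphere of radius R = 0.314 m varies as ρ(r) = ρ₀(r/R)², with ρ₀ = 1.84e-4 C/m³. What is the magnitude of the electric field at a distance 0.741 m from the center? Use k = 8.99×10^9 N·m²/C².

E = 2.34×10^5 N/C

Take a concentric spherical Gaussian surface of radius r = 0.741 m (r > R, all charge enclosed).
Q_enc = 4π ∫₀^R ρ₀(r'/R)^2 r'² dr' = 4πρ₀R³/5 = 1.432×10^-5 C.
By Gauss's law, ∮E·dA = E·4πr² = Q_enc/ε₀.
E = k|Q_enc|/r² = (8.99×10^9)(1.432×10^-5)/(0.741)² = 2.34×10^5 N/C.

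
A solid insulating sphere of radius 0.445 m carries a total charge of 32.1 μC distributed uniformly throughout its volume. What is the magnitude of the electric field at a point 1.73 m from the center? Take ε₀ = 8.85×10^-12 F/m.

E ≈ 9.64×10^4 V/m

Use a concentric Gaussian sphere at r = 1.73 m (r > R, so the entire charge is enclosed).
Q_enc = 32.1 μC = 3.21×10^-5 C.
By Gauss's law, ∮E·dA = E·4πr² = Q_enc/ε₀.
E = |Q_enc|/(4πε₀r²) = (3.21×10^-5)/(4π·8.85×10^-12·(1.73)²) = 9.64e4 N/C.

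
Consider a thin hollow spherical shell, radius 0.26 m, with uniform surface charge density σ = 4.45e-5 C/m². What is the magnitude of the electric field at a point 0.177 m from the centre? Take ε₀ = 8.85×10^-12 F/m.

|E| = 0 V/m

Use a concentric Gaussian sphere at r = 0.177 m (inside the shell, r < 0.26 m).
All the charge is outside the Gaussian surface: Q_enc = 0, hence E = 0 everywhere inside the shell.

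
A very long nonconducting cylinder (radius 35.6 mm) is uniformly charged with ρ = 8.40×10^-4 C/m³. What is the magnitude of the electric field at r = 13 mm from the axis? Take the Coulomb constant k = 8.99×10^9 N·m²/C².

Coaxial Gaussian cylinder, radius r = 13 mm, length L (r < R).
Charge inside radius r per length L is ρ·πr²·L, so λ_enc = ρπr² = 4.46e-7 C/m.
Since E is radial and uniform over the curved surface, Φ = E·2πrL = Q_enc/ε₀ = λ_enc L/ε₀.
E = 2k|λ_enc|/r = 2(8.99×10^9)(4.46e-7)/(0.013) = 6.17e5 N/C.

E ≈ 6.17e5 N/C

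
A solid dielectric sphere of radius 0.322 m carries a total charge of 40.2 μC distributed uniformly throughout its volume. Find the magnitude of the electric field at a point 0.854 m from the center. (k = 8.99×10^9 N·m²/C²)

Use a concentric Gaussian sphere at r = 0.854 m (r > R, so the entire charge is enclosed).
Q_enc = 40.2 μC = 4.02e-5 C.
By Gauss's law, ∮E·dA = E·4πr² = Q_enc/ε₀.
E = k|Q_enc|/r² = (8.99×10^9)(4.02×10^-5)/(0.854)² = 4.96e5 N/C.

E = 4.96e5 N/C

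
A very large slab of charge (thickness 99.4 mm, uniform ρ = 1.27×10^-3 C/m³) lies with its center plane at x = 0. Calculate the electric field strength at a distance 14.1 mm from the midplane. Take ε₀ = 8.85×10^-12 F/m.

|E| ≈ 2.02×10^6 V/m

By symmetry E is perpendicular to the slab. A Gaussian pillbox from −14.1 mm to +14.1 mm (face area A) lies entirely within the slab.
Q_enc = ρ·(2x)·A and flux = 2EA, so 2EA = 2ρxA/ε₀ ⇒ E = |ρ|x/ε₀.
E = (1.27e-3)(0.0141)/(8.85×10^-12) = 2.02e6 N/C.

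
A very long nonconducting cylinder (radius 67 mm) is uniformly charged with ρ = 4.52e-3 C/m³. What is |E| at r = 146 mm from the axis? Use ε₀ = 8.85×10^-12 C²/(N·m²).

|E| = 7.85×10^6 N/C

By cylindrical symmetry E is radial; use a coaxial Gaussian cylinder of radius 146 mm and length L (r > 67 mm, full cross-section enclosed).
λ_enc = ρ·πR² = (4.52×10^-3)π(0.067)² = 6.374e-5 C/m.
By Gauss's law (flux through the curved wall only), E·2πrL = λ_enc L/ε₀.
E = |λ_enc|/(2πε₀r) = (6.374×10^-5)/(2π·8.85×10^-12·0.146) = 7.85×10^6 N/C.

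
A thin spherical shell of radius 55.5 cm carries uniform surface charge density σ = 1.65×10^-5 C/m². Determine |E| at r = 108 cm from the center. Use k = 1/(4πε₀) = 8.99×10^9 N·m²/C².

Take a concentric spherical Gaussian surface of radius r = 108 cm (r > 55.5 cm).
The entire shell is enclosed: Q_enc = σ·4πR² = (1.65×10^-5)·4π·(0.555)² = 6.387e-5 C.
Gauss's law: E·4πr² = Q_enc/ε₀.
E = k|Q_enc|/r² = (8.99×10^9)(6.387×10^-5)/(1.08)² = 4.92×10^5 N/C.

|E| ≈ 4.92e5 N/C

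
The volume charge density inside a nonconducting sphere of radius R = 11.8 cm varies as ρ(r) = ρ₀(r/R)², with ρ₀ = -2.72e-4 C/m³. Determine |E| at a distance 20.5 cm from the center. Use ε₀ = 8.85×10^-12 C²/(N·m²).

By spherical symmetry E is radial; choose a Gaussian sphere of radius r = 20.5 cm (r > R, all charge enclosed).
Q_enc = 4π ∫₀^R ρ₀(r'/R)^2 r'² dr' = 4πρ₀R³/5 = -1.123×10^-6 C.
By Gauss's law, ∮E·dA = E·4πr² = Q_enc/ε₀.
E = |Q_enc|/(4πε₀r²) = (1.123e-6)/(4π·8.85×10^-12·(0.205)²) = 2.40e5 N/C.

2.40×10^5 N/C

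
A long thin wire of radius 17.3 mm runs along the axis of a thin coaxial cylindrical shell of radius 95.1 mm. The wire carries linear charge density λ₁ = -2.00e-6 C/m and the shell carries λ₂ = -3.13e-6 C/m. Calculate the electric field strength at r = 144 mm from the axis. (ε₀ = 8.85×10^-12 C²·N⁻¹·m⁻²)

E ≈ 6.41×10^5 V/m

Coaxial Gaussian cylinder, radius r = 144 mm, length L (r > 95.1 mm, enclosing both).
λ_enc = λ₁ + λ₂ = (-2.00×10^-6) + (-3.13e-6) = -5.13×10^-6 C/m.
Since E is radial and uniform over the curved surface, Φ = E·2πrL = Q_enc/ε₀ = λ_enc L/ε₀.
E = |λ_enc|/(2πε₀r) = (5.13×10^-6)/(2π·8.85×10^-12·0.144) = 6.41×10^5 N/C.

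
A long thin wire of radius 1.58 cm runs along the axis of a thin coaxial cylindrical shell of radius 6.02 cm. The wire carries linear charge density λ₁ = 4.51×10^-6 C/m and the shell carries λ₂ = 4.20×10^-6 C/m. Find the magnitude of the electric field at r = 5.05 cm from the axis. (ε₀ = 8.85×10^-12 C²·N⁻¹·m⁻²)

Coaxial Gaussian cylinder, radius r = 5.05 cm, length L (between the conductors, 1.58 cm < r < 6.02 cm).
Only the inner wire is enclosed; the outer shell contributes nothing inside itself. λ_enc = λ₁ = 4.51×10^-6 C/m.
Since E is radial and uniform over the curved surface, Φ = E·2πrL = Q_enc/ε₀ = λ_enc L/ε₀.
E = |λ_enc|/(2πε₀r) = (4.51×10^-6)/(2π·8.85×10^-12·0.0505) = 1.61×10^6 N/C.

|E| = 1.61e6 N/C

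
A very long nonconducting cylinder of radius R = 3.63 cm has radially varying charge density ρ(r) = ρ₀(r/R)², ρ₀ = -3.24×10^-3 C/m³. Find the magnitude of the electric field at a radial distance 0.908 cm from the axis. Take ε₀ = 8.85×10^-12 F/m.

E ≈ 5.20×10^4 N/C

By cylindrical symmetry E is radial; use a coaxial Gaussian cylinder of radius 0.908 cm and length L (r < R).
Integrating ρ over the cross-section to radius r: λ_enc = (2πρ₀/R²) ∫₀^r r'^3 dr' = 2πρ₀ r^4/(4·R²) = -2.625×10^-8 C/m.
By Gauss's law (flux through the curved wall only), E·2πrL = λ_enc L/ε₀.
E = |λ_enc|/(2πε₀r) = (2.625×10^-8)/(2π·8.85×10^-12·0.00908) = 5.20×10^4 N/C.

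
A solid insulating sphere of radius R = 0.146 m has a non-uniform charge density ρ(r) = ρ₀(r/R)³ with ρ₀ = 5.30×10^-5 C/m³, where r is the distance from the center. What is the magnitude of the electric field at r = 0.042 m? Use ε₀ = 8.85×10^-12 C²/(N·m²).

By spherical symmetry E is radial; choose a Gaussian sphere of radius r = 0.042 m (r < R).
Integrate the density: Q_enc = 4π ∫₀^r ρ₀(r'/R)^3 r'² dr' = 4πρ₀ r^6/(6·R³) = 1.958e-10 C.
By Gauss's law, ∮E·dA = E·4πr² = Q_enc/ε₀.
E = |Q_enc|/(4πε₀r²) = (1.958×10^-10)/(4π·8.85×10^-12·(0.042)²) = 998 N/C.

|E| ≈ 998 V/m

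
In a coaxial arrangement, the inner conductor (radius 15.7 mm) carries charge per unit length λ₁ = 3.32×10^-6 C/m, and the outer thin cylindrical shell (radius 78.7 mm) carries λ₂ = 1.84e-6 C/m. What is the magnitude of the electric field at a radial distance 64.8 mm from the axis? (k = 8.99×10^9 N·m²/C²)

Take a coaxial cylindrical Gaussian surface of radius r = 64.8 mm and length L (between the conductors, 15.7 mm < r < 78.7 mm).
Only the inner wire is enclosed; the outer shell contributes nothing inside itself. λ_enc = λ₁ = 3.32e-6 C/m.
Since E is radial and uniform over the curved surface, Φ = E·2πrL = Q_enc/ε₀ = λ_enc L/ε₀.
E = 2k|λ_enc|/r = 2(8.99×10^9)(3.32×10^-6)/(0.0648) = 9.21×10^5 N/C.

E ≈ 9.21e5 N/C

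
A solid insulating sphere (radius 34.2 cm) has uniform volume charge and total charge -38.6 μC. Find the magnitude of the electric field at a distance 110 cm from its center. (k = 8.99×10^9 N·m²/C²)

|E| = 2.87×10^5 N/C

Take a concentric spherical Gaussian surface of radius r = 110 cm (r > R, so the entire charge is enclosed).
Q_enc = -38.6 μC = -3.86e-5 C.
Since E is radial and uniform over the Gaussian sphere, Φ = E·4πr² = Q_enc/ε₀.
E = k|Q_enc|/r² = (8.99×10^9)(3.86e-5)/(1.1)² = 2.87×10^5 N/C.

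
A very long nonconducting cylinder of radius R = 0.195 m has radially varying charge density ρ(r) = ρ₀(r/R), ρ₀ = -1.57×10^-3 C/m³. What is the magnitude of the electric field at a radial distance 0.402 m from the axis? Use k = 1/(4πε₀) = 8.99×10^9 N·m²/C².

E = 5.59×10^6 N/C

Choose a coaxial cylinder of radius r = 0.402 m (arbitrary length L) as the Gaussian surface (r > R, full charge per length enclosed).
λ_enc = 2π ∫₀^R ρ₀(r'/R)^1 r' dr' = 2πρ₀R²/3 = -1.25e-4 C/m.
Since E is radial and uniform over the curved surface, Φ = E·2πrL = Q_enc/ε₀ = λ_enc L/ε₀.
E = 2k|λ_enc|/r = 2(8.99×10^9)(1.25×10^-4)/(0.402) = 5.59×10^6 N/C.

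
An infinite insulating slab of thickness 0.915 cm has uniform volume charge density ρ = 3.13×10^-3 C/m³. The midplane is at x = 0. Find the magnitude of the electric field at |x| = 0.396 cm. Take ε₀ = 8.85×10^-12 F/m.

By symmetry E is perpendicular to the slab. A Gaussian pillbox from −0.396 cm to +0.396 cm (face area A) lies entirely within the slab.
Q_enc = ρ·(2x)·A and flux = 2EA, so 2EA = 2ρxA/ε₀ ⇒ E = |ρ|x/ε₀.
E = (3.13×10^-3)(0.00396)/(8.85×10^-12) = 1.40×10^6 N/C.

|E| ≈ 1.40×10^6 N/C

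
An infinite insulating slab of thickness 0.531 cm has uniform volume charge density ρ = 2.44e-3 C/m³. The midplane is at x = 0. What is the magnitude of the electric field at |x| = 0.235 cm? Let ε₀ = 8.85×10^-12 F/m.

|E| ≈ 6.48×10^5 N/C

By symmetry E is perpendicular to the slab. A Gaussian pillbox from −0.235 cm to +0.235 cm (face area A) lies entirely within the slab.
Q_enc = ρ·(2x)·A and flux = 2EA, so 2EA = 2ρxA/ε₀ ⇒ E = |ρ|x/ε₀.
E = (2.44×10^-3)(0.00235)/(8.85×10^-12) = 6.48×10^5 N/C.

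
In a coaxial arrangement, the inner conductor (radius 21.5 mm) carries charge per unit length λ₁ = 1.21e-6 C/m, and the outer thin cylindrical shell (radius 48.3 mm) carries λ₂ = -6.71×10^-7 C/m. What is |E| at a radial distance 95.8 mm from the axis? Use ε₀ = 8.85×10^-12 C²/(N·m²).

Coaxial Gaussian cylinder, radius r = 95.8 mm, length L (r > 48.3 mm, enclosing both).
λ_enc = λ₁ + λ₂ = (1.21e-6) + (-6.71×10^-7) = 5.39e-7 C/m.
By Gauss's law (flux through the curved wall only), E·2πrL = λ_enc L/ε₀.
E = |λ_enc|/(2πε₀r) = (5.39×10^-7)/(2π·8.85×10^-12·0.0958) = 1.01×10^5 N/C.

|E| = 1.01×10^5 N/C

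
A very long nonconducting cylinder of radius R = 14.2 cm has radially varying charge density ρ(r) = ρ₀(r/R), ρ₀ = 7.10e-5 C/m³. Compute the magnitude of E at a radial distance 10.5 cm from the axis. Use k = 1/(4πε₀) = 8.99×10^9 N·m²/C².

|E| = 2.08e5 V/m

Take a coaxial cylindrical Gaussian surface of radius r = 10.5 cm and length L (r < R).
λ_enc = ∫₀^r ρ(r')·2πr' dr' = (2πρ₀/R)·r^3/3 = 1.212×10^-6 C/m.
By Gauss's law (flux through the curved wall only), E·2πrL = λ_enc L/ε₀.
E = 2k|λ_enc|/r = 2(8.99×10^9)(1.212×10^-6)/(0.105) = 2.08×10^5 N/C.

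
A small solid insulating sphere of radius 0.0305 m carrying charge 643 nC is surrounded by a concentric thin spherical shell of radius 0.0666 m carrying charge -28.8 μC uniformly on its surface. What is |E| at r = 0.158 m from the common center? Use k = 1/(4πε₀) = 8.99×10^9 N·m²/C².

Symmetry ⇒ E = E(r) r̂. Gaussian sphere of radius r = 0.158 m (r > 0.0666 m, enclosing both).
Q_enc = (643 nC) + (-28.8 μC) = -2.816×10^-5 C.
Gauss's law: E·4πr² = Q_enc/ε₀.
E = k|Q_enc|/r² = (8.99×10^9)(2.816×10^-5)/(0.158)² = 1.01×10^7 N/C.

|E| = 1.01×10^7 N/C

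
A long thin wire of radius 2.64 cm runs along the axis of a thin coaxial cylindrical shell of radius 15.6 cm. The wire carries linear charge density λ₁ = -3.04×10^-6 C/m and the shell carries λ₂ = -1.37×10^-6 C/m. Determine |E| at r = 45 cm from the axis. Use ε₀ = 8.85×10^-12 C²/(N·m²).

Coaxial Gaussian cylinder, radius r = 45 cm, length L (r > 15.6 cm, enclosing both).
λ_enc = λ₁ + λ₂ = (-3.04×10^-6) + (-1.37e-6) = -4.41×10^-6 C/m.
Gauss's law: E·2πrL = λ_enc L/ε₀.
E = |λ_enc|/(2πε₀r) = (4.41×10^-6)/(2π·8.85×10^-12·0.45) = 1.76×10^5 N/C.

E = 1.76e5 N/C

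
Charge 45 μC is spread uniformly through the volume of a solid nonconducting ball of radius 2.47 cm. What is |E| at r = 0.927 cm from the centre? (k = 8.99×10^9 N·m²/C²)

By spherical symmetry E is radial; choose a Gaussian sphere of radius r = 0.927 cm (r < R).
Only the charge within r is enclosed: Q_enc = Q·(r/R)³ = (45 μC)·(0.927 cm/2.47 cm)³ = 2.379×10^-6 C.
Since E is radial and uniform over the Gaussian sphere, Φ = E·4πr² = Q_enc/ε₀.
E = k|Q_enc|/r² = (8.99×10^9)(2.379×10^-6)/(0.00927)² = 2.49×10^8 N/C.

2.49e8 N/C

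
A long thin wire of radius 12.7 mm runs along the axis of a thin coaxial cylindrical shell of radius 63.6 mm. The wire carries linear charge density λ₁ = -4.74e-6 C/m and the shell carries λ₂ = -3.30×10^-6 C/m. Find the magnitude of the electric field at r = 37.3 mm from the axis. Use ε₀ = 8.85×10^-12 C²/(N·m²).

E ≈ 2.29e6 V/m

Choose a coaxial cylinder of radius r = 37.3 mm (arbitrary length L) as the Gaussian surface (between the conductors, 12.7 mm < r < 63.6 mm).
The shell at 63.6 mm lies outside the Gaussian surface, so λ_enc = λ₁ = -4.74×10^-6 C/m.
Gauss's law: E·2πrL = λ_enc L/ε₀.
E = |λ_enc|/(2πε₀r) = (4.74e-6)/(2π·8.85×10^-12·0.0373) = 2.29×10^6 N/C.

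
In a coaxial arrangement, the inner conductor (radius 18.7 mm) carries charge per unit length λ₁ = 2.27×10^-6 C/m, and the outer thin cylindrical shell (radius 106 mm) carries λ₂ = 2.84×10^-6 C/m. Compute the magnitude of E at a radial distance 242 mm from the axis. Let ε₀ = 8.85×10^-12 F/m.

Choose a coaxial cylinder of radius r = 242 mm (arbitrary length L) as the Gaussian surface (r > 106 mm, enclosing both).
λ_enc = λ₁ + λ₂ = (2.27e-6) + (2.84×10^-6) = 5.11×10^-6 C/m.
Gauss's law: E·2πrL = λ_enc L/ε₀.
E = |λ_enc|/(2πε₀r) = (5.11×10^-6)/(2π·8.85×10^-12·0.242) = 3.80e5 N/C.

E = 3.80×10^5 V/m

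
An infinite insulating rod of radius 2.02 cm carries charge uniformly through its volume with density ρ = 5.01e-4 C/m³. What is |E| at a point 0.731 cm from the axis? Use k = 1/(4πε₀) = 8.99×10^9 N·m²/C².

E ≈ 2.07e5 V/m

Choose a coaxial cylinder of radius r = 0.731 cm (arbitrary length L) as the Gaussian surface (r < R).
Enclosed charge per unit length: λ_enc = ρ·πr² = (5.01×10^-4)π(0.00731)² = 8.411×10^-8 C/m.
By Gauss's law (flux through the curved wall only), E·2πrL = λ_enc L/ε₀.
E = 2k|λ_enc|/r = 2(8.99×10^9)(8.411×10^-8)/(0.00731) = 2.07×10^5 N/C.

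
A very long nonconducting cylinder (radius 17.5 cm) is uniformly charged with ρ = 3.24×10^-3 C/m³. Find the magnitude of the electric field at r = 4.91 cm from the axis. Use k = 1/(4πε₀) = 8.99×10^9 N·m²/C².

8.99×10^6 V/m

Take a coaxial cylindrical Gaussian surface of radius r = 4.91 cm and length L (r < R).
Charge inside radius r per length L is ρ·πr²·L, so λ_enc = ρπr² = 2.454e-5 C/m.
Gauss's law: E·2πrL = λ_enc L/ε₀.
E = 2k|λ_enc|/r = 2(8.99×10^9)(2.454×10^-5)/(0.0491) = 8.99×10^6 N/C.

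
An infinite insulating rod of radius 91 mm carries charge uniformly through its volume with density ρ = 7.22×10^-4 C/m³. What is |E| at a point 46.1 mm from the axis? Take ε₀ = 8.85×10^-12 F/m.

Coaxial Gaussian cylinder, radius r = 46.1 mm, length L (r < R).
Enclosed charge per unit length: λ_enc = ρ·πr² = (7.22e-4)π(0.0461)² = 4.82e-6 C/m.
Since E is radial and uniform over the curved surface, Φ = E·2πrL = Q_enc/ε₀ = λ_enc L/ε₀.
E = |λ_enc|/(2πε₀r) = (4.82×10^-6)/(2π·8.85×10^-12·0.0461) = 1.88e6 N/C.

|E| = 1.88×10^6 N/C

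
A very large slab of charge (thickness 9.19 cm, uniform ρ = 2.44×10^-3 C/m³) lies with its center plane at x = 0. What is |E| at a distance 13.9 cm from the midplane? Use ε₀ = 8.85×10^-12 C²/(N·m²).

|E| ≈ 1.27×10^7 N/C

The point |x| = 13.9 cm lies outside the slab (half-thickness 0.04595 m). A symmetric pillbox spanning the full slab encloses Q_enc = ρ·d·A.
Flux = 2EA ⇒ E = |ρ|d/(2ε₀), independent of distance outside.
E = (2.44e-3)(0.0919)/(2·8.85×10^-12) = 1.27e7 N/C.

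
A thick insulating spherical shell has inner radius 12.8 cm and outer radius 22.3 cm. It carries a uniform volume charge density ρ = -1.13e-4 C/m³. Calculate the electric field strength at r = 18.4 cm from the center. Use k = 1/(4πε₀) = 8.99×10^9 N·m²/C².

|E| ≈ 5.19e5 V/m

Use a concentric Gaussian sphere at r = 18.4 cm (within the shell material, 12.8 cm < r < 22.3 cm).
Only the shell between 12.8 cm and r is enclosed: Q_enc = ρ·(4π/3)(r³ − a³) = (-1.13×10^-4)·(4π/3)·((0.184)³ − (0.128)³) = -1.956×10^-6 C.
Since E is radial and uniform over the Gaussian sphere, Φ = E·4πr² = Q_enc/ε₀.
E = k|Q_enc|/r² = (8.99×10^9)(1.956×10^-6)/(0.184)² = 5.19×10^5 N/C.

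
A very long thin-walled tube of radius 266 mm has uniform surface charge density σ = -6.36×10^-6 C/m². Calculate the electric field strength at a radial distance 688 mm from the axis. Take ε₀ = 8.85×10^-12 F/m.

E = 2.78×10^5 V/m

Take a coaxial cylindrical Gaussian surface of radius r = 688 mm and length L (r > 266 mm).
The whole shell is enclosed: λ_enc = σ·2πR = (-6.36×10^-6)·2π·(0.266) = -1.063×10^-5 C/m.
Gauss's law: E·2πrL = λ_enc L/ε₀.
E = |λ_enc|/(2πε₀r) = (1.063×10^-5)/(2π·8.85×10^-12·0.688) = 2.78×10^5 N/C.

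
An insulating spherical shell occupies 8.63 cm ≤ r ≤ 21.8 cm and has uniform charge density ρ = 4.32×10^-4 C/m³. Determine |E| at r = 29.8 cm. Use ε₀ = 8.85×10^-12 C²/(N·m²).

1.78e6 V/m

Take a concentric spherical Gaussian surface of radius r = 29.8 cm (r > 21.8 cm, enclosing the whole shell).
Q_enc = ρ·(4π/3)(b³ − a³) = (4.32e-4)·(4π/3)·((0.218)³ − (0.0863)³) = 1.758e-5 C.
By Gauss's law, ∮E·dA = E·4πr² = Q_enc/ε₀.
E = |Q_enc|/(4πε₀r²) = (1.758×10^-5)/(4π·8.85×10^-12·(0.298)²) = 1.78e6 N/C.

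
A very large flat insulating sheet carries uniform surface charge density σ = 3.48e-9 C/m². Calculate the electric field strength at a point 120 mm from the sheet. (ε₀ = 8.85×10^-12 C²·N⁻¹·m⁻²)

|E| = 197 N/C

The symmetry is planar: E is normal to the sheet and the same magnitude on both sides. Take a pillbox straddling the sheet with end-cap area A.
Flux Φ = 2EA and Q_enc = σA, so 2EA = σA/ε₀ ⇒ E = |σ|/(2ε₀), independent of distance.
E = |σ|/(2ε₀) = (3.48×10^-9)/(2·8.85×10^-12) = 197 N/C.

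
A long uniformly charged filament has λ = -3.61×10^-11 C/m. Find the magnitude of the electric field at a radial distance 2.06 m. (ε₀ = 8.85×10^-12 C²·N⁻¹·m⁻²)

|E| ≈ 0.315 N/C

Coaxial Gaussian cylinder, radius r = 2.06 m, length L.
Q_enc = λL, so λ_enc = -3.61e-11 C/m.
Applying ∮E·dA = Q_enc/ε₀ with the end caps contributing no flux:
E = |λ_enc|/(2πε₀r) = (3.61×10^-11)/(2π·8.85×10^-12·2.06) = 0.315 N/C.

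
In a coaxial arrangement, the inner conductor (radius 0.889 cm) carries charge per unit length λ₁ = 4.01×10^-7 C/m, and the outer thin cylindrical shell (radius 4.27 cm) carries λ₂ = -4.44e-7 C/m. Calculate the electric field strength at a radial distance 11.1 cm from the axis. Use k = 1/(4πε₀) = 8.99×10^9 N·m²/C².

Take a coaxial cylindrical Gaussian surface of radius r = 11.1 cm and length L (r > 4.27 cm, enclosing both).
λ_enc = λ₁ + λ₂ = (4.01×10^-7) + (-4.44e-7) = -4.30e-8 C/m.
Applying ∮E·dA = Q_enc/ε₀ with the end caps contributing no flux:
E = 2k|λ_enc|/r = 2(8.99×10^9)(4.30×10^-8)/(0.111) = 6.97×10^3 N/C.

6.97e3 N/C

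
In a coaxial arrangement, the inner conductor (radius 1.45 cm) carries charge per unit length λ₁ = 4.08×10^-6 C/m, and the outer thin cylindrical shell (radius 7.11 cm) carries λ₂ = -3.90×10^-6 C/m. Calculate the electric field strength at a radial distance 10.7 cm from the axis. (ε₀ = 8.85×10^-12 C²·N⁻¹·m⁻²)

Choose a coaxial cylinder of radius r = 10.7 cm (arbitrary length L) as the Gaussian surface (r > 7.11 cm, enclosing both).
λ_enc = λ₁ + λ₂ = (4.08×10^-6) + (-3.90e-6) = 1.80e-7 C/m.
Since E is radial and uniform over the curved surface, Φ = E·2πrL = Q_enc/ε₀ = λ_enc L/ε₀.
E = |λ_enc|/(2πε₀r) = (1.80×10^-7)/(2π·8.85×10^-12·0.107) = 3.03×10^4 N/C.

E = 3.03×10^4 N/C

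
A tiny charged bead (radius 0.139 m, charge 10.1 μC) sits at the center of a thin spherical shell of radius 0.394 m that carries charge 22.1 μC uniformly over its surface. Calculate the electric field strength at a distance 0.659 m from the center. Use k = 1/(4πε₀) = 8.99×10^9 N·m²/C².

|E| = 6.67e5 N/C

Use a concentric Gaussian sphere at r = 0.659 m (r > 0.394 m, enclosing both).
Q_enc = (10.1 μC) + (22.1 μC) = 3.22×10^-5 C.
Applying ∮E·dA = Q_enc/ε₀ with Φ = E(4πr²):
E = k|Q_enc|/r² = (8.99×10^9)(3.22e-5)/(0.659)² = 6.67×10^5 N/C.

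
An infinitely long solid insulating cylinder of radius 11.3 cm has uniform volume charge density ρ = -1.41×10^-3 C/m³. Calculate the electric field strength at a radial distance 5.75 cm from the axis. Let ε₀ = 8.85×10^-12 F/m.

4.58×10^6 N/C

Take a coaxial cylindrical Gaussian surface of radius r = 5.75 cm and length L (r < R).
Enclosed charge per unit length: λ_enc = ρ·πr² = (-1.41e-3)π(0.0575)² = -1.465×10^-5 C/m.
By Gauss's law (flux through the curved wall only), E·2πrL = λ_enc L/ε₀.
E = |λ_enc|/(2πε₀r) = (1.465×10^-5)/(2π·8.85×10^-12·0.0575) = 4.58×10^6 N/C.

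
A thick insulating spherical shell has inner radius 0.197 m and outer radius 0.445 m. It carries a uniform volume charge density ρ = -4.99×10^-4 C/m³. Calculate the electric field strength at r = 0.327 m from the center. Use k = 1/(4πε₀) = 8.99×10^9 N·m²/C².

Symmetry ⇒ E = E(r) r̂. Gaussian sphere of radius r = 0.327 m (within the shell material, 0.197 m < r < 0.445 m).
Enclosed charge is the volume from a to r: Q_enc = (4π/3)ρ(r³ − a³) = -5.711e-5 C.
Applying ∮E·dA = Q_enc/ε₀ with Φ = E(4πr²):
E = k|Q_enc|/r² = (8.99×10^9)(5.711e-5)/(0.327)² = 4.80e6 N/C.

4.80e6 N/C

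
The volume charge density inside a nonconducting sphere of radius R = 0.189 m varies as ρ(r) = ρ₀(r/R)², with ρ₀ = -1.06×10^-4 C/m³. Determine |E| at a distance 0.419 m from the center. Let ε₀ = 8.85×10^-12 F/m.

Symmetry ⇒ E = E(r) r̂. Gaussian sphere of radius r = 0.419 m (r > R, all charge enclosed).
Q_enc = 4π ∫₀^R ρ₀(r'/R)^2 r'² dr' = 4πρ₀R³/5 = -1.799e-6 C.
Since E is radial and uniform over the Gaussian sphere, Φ = E·4πr² = Q_enc/ε₀.
E = |Q_enc|/(4πε₀r²) = (1.799×10^-6)/(4π·8.85×10^-12·(0.419)²) = 9.21×10^4 N/C.

|E| = 9.21×10^4 N/C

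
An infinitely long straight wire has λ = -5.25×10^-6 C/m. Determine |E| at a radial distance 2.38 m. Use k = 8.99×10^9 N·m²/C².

E = 3.97e4 N/C

Coaxial Gaussian cylinder, radius r = 2.38 m, length L.
Q_enc = λL, so λ_enc = -5.25e-6 C/m.
By Gauss's law (flux through the curved wall only), E·2πrL = λ_enc L/ε₀.
E = 2k|λ_enc|/r = 2(8.99×10^9)(5.25×10^-6)/(2.38) = 3.97×10^4 N/C.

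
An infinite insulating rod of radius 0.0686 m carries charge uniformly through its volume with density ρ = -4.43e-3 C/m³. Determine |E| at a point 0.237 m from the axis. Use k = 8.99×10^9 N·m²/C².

E ≈ 4.97e6 V/m

By cylindrical symmetry E is radial; use a coaxial Gaussian cylinder of radius 0.237 m and length L (r > 0.0686 m, full cross-section enclosed).
λ_enc = ρ·πR² = (-4.43×10^-3)π(0.0686)² = -6.549×10^-5 C/m.
Gauss's law: E·2πrL = λ_enc L/ε₀.
E = 2k|λ_enc|/r = 2(8.99×10^9)(6.549e-5)/(0.237) = 4.97×10^6 N/C.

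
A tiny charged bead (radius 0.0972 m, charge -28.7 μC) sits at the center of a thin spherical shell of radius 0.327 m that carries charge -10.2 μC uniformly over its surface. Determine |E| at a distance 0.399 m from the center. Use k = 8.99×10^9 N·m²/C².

By spherical symmetry E is radial; choose a Gaussian sphere of radius r = 0.399 m (r > 0.327 m, enclosing both).
Q_enc = (-28.7 μC) + (-10.2 μC) = -3.89e-5 C.
Since E is radial and uniform over the Gaussian sphere, Φ = E·4πr² = Q_enc/ε₀.
E = k|Q_enc|/r² = (8.99×10^9)(3.89e-5)/(0.399)² = 2.20×10^6 N/C.

|E| ≈ 2.20e6 N/C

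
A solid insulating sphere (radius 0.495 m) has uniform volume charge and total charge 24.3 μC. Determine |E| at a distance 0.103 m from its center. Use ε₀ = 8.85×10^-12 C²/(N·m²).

|E| = 1.86e5 N/C

Symmetry ⇒ E = E(r) r̂. Gaussian sphere of radius r = 0.103 m (r < R).
For a uniform sphere the enclosed fraction is (r/R)³, so Q_enc = (24.3 μC)(0.103/0.495)³ = 2.189e-7 C.
Since E is radial and uniform over the Gaussian sphere, Φ = E·4πr² = Q_enc/ε₀.
E = |Q_enc|/(4πε₀r²) = (2.189×10^-7)/(4π·8.85×10^-12·(0.103)²) = 1.86×10^5 N/C.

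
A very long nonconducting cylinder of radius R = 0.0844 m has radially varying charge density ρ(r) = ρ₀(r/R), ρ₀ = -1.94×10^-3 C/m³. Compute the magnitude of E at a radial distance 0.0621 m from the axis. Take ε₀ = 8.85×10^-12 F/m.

Coaxial Gaussian cylinder, radius r = 0.0621 m, length L (r < R).
Integrating ρ over the cross-section to radius r: λ_enc = (2πρ₀/R) ∫₀^r r'^2 dr' = 2πρ₀ r^3/(3·R) = -1.153e-5 C/m.
Since E is radial and uniform over the curved surface, Φ = E·2πrL = Q_enc/ε₀ = λ_enc L/ε₀.
E = |λ_enc|/(2πε₀r) = (1.153e-5)/(2π·8.85×10^-12·0.0621) = 3.34×10^6 N/C.

E = 3.34×10^6 N/C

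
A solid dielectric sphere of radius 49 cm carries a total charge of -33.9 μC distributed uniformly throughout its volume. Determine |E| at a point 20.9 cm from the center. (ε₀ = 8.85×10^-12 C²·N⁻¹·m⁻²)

By spherical symmetry E is radial; choose a Gaussian sphere of radius r = 20.9 cm (r < R).
For a uniform sphere the enclosed fraction is (r/R)³, so Q_enc = (-33.9 μC)(0.209/0.49)³ = -2.631×10^-6 C.
By Gauss's law, ∮E·dA = E·4πr² = Q_enc/ε₀.
E = |Q_enc|/(4πε₀r²) = (2.631×10^-6)/(4π·8.85×10^-12·(0.209)²) = 5.42×10^5 N/C.

|E| ≈ 5.42×10^5 V/m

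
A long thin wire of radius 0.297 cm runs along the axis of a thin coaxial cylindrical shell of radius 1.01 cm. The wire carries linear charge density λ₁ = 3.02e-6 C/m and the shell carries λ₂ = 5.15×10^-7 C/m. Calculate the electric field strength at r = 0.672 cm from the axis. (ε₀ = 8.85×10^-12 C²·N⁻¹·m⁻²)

Choose a coaxial cylinder of radius r = 0.672 cm (arbitrary length L) as the Gaussian surface (between the conductors, 0.297 cm < r < 1.01 cm).
Only the inner wire is enclosed; the outer shell contributes nothing inside itself. λ_enc = λ₁ = 3.02e-6 C/m.
Applying ∮E·dA = Q_enc/ε₀ with the end caps contributing no flux:
E = |λ_enc|/(2πε₀r) = (3.02×10^-6)/(2π·8.85×10^-12·0.00672) = 8.08×10^6 N/C.

8.08×10^6 N/C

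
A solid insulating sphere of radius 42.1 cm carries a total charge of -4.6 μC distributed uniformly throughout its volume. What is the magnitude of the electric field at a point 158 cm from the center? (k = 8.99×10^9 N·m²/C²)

Take a concentric spherical Gaussian surface of radius r = 158 cm (r > R, so the entire charge is enclosed).
Q_enc = -4.6 μC = -4.60e-6 C.
Applying ∮E·dA = Q_enc/ε₀ with Φ = E(4πr²):
E = k|Q_enc|/r² = (8.99×10^9)(4.60×10^-6)/(1.58)² = 1.66×10^4 N/C.

|E| = 1.66×10^4 N/C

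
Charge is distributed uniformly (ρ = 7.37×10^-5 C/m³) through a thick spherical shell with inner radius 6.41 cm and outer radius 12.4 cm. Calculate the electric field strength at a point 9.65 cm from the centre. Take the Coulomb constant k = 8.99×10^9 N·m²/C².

E ≈ 1.89e5 V/m

Symmetry ⇒ E = E(r) r̂. Gaussian sphere of radius r = 9.65 cm (within the shell material, 6.41 cm < r < 12.4 cm).
Only the shell between 6.41 cm and r is enclosed: Q_enc = ρ·(4π/3)(r³ − a³) = (7.37×10^-5)·(4π/3)·((0.0965)³ − (0.0641)³) = 1.961×10^-7 C.
By Gauss's law, ∮E·dA = E·4πr² = Q_enc/ε₀.
E = k|Q_enc|/r² = (8.99×10^9)(1.961×10^-7)/(0.0965)² = 1.89×10^5 N/C.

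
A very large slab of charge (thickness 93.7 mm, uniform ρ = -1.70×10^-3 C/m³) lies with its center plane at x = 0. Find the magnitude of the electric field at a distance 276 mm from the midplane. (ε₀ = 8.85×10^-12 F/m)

|E| ≈ 9.00×10^6 N/C

The point |x| = 276 mm lies outside the slab (half-thickness 0.04685 m). A symmetric pillbox spanning the full slab encloses Q_enc = ρ·d·A.
Flux = 2EA ⇒ E = |ρ|d/(2ε₀), independent of distance outside.
E = (1.70e-3)(0.0937)/(2·8.85×10^-12) = 9.00×10^6 N/C.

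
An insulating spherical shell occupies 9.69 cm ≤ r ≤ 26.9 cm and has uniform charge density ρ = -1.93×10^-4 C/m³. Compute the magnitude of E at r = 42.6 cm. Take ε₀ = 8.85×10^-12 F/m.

Use a concentric Gaussian sphere at r = 42.6 cm (r > 26.9 cm, enclosing the whole shell).
Q_enc = ρ·(4π/3)(b³ − a³) = (-1.93×10^-4)·(4π/3)·((0.269)³ − (0.0969)³) = -1.50e-5 C.
Applying ∮E·dA = Q_enc/ε₀ with Φ = E(4πr²):
E = |Q_enc|/(4πε₀r²) = (1.50×10^-5)/(4π·8.85×10^-12·(0.426)²) = 7.43×10^5 N/C.

E ≈ 7.43×10^5 N/C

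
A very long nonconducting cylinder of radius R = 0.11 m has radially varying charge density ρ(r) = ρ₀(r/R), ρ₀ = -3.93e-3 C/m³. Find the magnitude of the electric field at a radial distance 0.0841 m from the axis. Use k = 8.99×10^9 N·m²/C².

Choose a coaxial cylinder of radius r = 0.0841 m (arbitrary length L) as the Gaussian surface (r < R).
Integrating ρ over the cross-section to radius r: λ_enc = (2πρ₀/R) ∫₀^r r'^2 dr' = 2πρ₀ r^3/(3·R) = -4.451e-5 C/m.
Applying ∮E·dA = Q_enc/ε₀ with the end caps contributing no flux:
E = 2k|λ_enc|/r = 2(8.99×10^9)(4.451×10^-5)/(0.0841) = 9.52e6 N/C.

|E| = 9.52×10^6 N/C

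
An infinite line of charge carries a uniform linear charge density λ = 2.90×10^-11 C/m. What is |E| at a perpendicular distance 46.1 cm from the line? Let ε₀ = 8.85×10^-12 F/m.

Coaxial Gaussian cylinder, radius r = 46.1 cm, length L.
Q_enc = λL, so λ_enc = 2.90e-11 C/m.
By Gauss's law (flux through the curved wall only), E·2πrL = λ_enc L/ε₀.
E = |λ_enc|/(2πε₀r) = (2.90×10^-11)/(2π·8.85×10^-12·0.461) = 1.13 N/C.

E ≈ 1.13 N/C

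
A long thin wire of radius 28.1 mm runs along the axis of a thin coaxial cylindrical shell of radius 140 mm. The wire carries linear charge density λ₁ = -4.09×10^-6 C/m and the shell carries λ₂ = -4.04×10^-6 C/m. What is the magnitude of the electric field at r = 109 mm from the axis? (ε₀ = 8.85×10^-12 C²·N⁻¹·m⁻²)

|E| ≈ 6.75e5 N/C

Take a coaxial cylindrical Gaussian surface of radius r = 109 mm and length L (between the conductors, 28.1 mm < r < 140 mm).
Only the inner wire is enclosed; the outer shell contributes nothing inside itself. λ_enc = λ₁ = -4.09×10^-6 C/m.
Applying ∮E·dA = Q_enc/ε₀ with the end caps contributing no flux:
E = |λ_enc|/(2πε₀r) = (4.09×10^-6)/(2π·8.85×10^-12·0.109) = 6.75e5 N/C.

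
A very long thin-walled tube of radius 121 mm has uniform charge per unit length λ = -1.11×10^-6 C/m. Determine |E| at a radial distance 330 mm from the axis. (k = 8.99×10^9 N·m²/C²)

By cylindrical symmetry E is radial; use a coaxial Gaussian cylinder of radius 330 mm and length L (r > 121 mm).
The full line charge is enclosed: λ_enc = -1.11e-6 C/m.
Applying ∮E·dA = Q_enc/ε₀ with the end caps contributing no flux:
E = 2k|λ_enc|/r = 2(8.99×10^9)(1.11×10^-6)/(0.33) = 6.05×10^4 N/C.

|E| ≈ 6.05×10^4 N/C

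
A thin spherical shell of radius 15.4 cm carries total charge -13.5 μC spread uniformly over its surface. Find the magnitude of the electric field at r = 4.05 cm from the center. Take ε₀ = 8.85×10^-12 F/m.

Symmetry ⇒ E = E(r) r̂. Gaussian sphere of radius r = 4.05 cm (inside the shell, r < 15.4 cm).
All the charge is outside the Gaussian surface: Q_enc = 0, hence E = 0 everywhere inside the shell.

E = 0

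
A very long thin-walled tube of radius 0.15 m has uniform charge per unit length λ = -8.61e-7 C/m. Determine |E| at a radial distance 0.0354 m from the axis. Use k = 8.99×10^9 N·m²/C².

Coaxial Gaussian cylinder, radius r = 0.0354 m, length L (r < 0.15 m, inside the shell).
No charge is enclosed, so Gauss's law gives E·2πrL = 0 ⇒ E = 0.

|E| = 0 N/C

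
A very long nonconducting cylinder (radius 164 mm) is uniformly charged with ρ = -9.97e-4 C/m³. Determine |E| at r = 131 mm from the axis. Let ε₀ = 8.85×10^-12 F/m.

|E| = 7.38e6 N/C

Choose a coaxial cylinder of radius r = 131 mm (arbitrary length L) as the Gaussian surface (r < R).
Enclosed charge per unit length: λ_enc = ρ·πr² = (-9.97e-4)π(0.131)² = -5.375×10^-5 C/m.
Gauss's law: E·2πrL = λ_enc L/ε₀.
E = |λ_enc|/(2πε₀r) = (5.375×10^-5)/(2π·8.85×10^-12·0.131) = 7.38×10^6 N/C.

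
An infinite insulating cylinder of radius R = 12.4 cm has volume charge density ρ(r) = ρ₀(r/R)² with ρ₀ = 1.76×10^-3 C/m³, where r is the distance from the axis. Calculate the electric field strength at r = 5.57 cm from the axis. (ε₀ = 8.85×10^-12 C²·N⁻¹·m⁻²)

By cylindrical symmetry E is radial; use a coaxial Gaussian cylinder of radius 5.57 cm and length L (r < R).
Integrating ρ over the cross-section to radius r: λ_enc = (2πρ₀/R²) ∫₀^r r'^3 dr' = 2πρ₀ r^4/(4·R²) = 1.731e-6 C/m.
By Gauss's law (flux through the curved wall only), E·2πrL = λ_enc L/ε₀.
E = |λ_enc|/(2πε₀r) = (1.731e-6)/(2π·8.85×10^-12·0.0557) = 5.59×10^5 N/C.

5.59×10^5 N/C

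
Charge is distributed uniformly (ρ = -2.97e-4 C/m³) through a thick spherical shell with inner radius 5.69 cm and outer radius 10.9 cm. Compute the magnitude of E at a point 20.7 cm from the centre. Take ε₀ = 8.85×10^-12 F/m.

|E| = 2.90×10^5 V/m

Take a concentric spherical Gaussian surface of radius r = 20.7 cm (r > 10.9 cm, enclosing the whole shell).
Q_enc = ρ·(4π/3)(b³ − a³) = (-2.97e-4)·(4π/3)·((0.109)³ − (0.0569)³) = -1.382e-6 C.
Applying ∮E·dA = Q_enc/ε₀ with Φ = E(4πr²):
E = |Q_enc|/(4πε₀r²) = (1.382×10^-6)/(4π·8.85×10^-12·(0.207)²) = 2.90e5 N/C.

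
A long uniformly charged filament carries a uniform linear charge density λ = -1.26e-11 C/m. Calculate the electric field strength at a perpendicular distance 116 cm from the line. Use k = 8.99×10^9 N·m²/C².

Choose a coaxial cylinder of radius r = 116 cm (arbitrary length L) as the Gaussian surface.
Q_enc = λL, so λ_enc = -1.26×10^-11 C/m.
Applying ∮E·dA = Q_enc/ε₀ with the end caps contributing no flux:
E = 2k|λ_enc|/r = 2(8.99×10^9)(1.26×10^-11)/(1.16) = 0.195 N/C.

E ≈ 0.195 N/C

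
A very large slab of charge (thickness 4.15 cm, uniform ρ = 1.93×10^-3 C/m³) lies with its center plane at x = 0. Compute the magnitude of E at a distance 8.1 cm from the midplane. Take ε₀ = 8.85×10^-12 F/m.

4.53e6 N/C

The point |x| = 8.1 cm lies outside the slab (half-thickness 0.02075 m). A symmetric pillbox spanning the full slab encloses Q_enc = ρ·d·A.
Flux = 2EA ⇒ E = |ρ|d/(2ε₀), independent of distance outside.
E = (1.93e-3)(0.0415)/(2·8.85×10^-12) = 4.53e6 N/C.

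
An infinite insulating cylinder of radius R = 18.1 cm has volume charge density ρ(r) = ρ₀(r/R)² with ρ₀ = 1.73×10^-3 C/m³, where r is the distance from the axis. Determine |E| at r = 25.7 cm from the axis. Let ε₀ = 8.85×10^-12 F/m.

|E| ≈ 6.23×10^6 V/m

By cylindrical symmetry E is radial; use a coaxial Gaussian cylinder of radius 25.7 cm and length L (r > R, full charge per length enclosed).
λ_enc = 2π ∫₀^R ρ₀(r'/R)^2 r' dr' = 2πρ₀R²/4 = 8.903×10^-5 C/m.
Since E is radial and uniform over the curved surface, Φ = E·2πrL = Q_enc/ε₀ = λ_enc L/ε₀.
E = |λ_enc|/(2πε₀r) = (8.903×10^-5)/(2π·8.85×10^-12·0.257) = 6.23×10^6 N/C.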